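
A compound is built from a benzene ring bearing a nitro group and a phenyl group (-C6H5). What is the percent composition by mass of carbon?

Atom tally by fragment:
  benzene ring core → C:6 H:6
  (− 2 ring H displaced by substituents)
  + NO2 → N:1 O:2
  + C6H5 → C:6 H:5
Element totals:
  C: 12
  H: 9
  N: 1
  O: 2
Molecular formula: C12H9NO2.
Molar mass = 199.209 g/mol.
Mass from C: 12 × 12.011 = 144.132 g/mol.
%C = 144.132 / 199.209 × 100 = 72.35%.

72.35%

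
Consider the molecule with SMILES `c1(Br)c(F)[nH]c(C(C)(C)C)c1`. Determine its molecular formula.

Atom tally by fragment:
  pyrrole ring core → C:4 H:5 N:1
  (− 3 ring H displaced by substituents)
  + Br → Br:1
  + F → F:1
  + C(CH3)3 → C:4 H:9
Element totals:
  C: 8
  H: 11
  Br: 1
  F: 1
  N: 1

C8H11BrFN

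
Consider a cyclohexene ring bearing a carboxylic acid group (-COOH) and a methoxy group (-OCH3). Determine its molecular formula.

C8H12O3

Atom tally by fragment:
  cyclohexene ring core → C:6 H:10
  (− 2 ring H displaced by substituents)
  + COOH → C:1 H:1 O:2
  + OCH3 → C:1 H:3 O:1
Element totals:
  C: 8
  H: 12
  O: 3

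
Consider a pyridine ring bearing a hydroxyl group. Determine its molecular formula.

C5H5NO

Atom tally by fragment:
  pyridine ring core → C:5 H:5 N:1
  (− 1 ring H displaced by substituents)
  + OH → O:1 H:1
Element totals:
  C: 5
  H: 5
  N: 1
  O: 1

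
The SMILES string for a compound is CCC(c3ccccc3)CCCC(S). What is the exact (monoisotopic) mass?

Atom tally by fragment:
  CH3 → C:1 H:3
  CH2 → C:1 H:2
  CH(C6H5) → C:7 H:6
  CH2 → C:1 H:2
  CH2 → C:1 H:2
  CH2 → C:1 H:2
  CH2SH → C:1 H:3 S:1
Element totals:
  C: 13
  H: 20
  S: 1
Molecular formula: C13H20S.
  M = 13(12.0) + 20(1.007825) + 31.972071
    = 156.000000 + 20.156500 + 31.972071 = 208.128571

208.1286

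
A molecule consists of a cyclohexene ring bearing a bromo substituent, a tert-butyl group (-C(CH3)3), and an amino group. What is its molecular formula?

Atom tally by fragment:
  cyclohexene ring core → C:6 H:10
  (− 3 ring H displaced by substituents)
  + Br → Br:1
  + C(CH3)3 → C:4 H:9
  + NH2 → N:1 H:2
Element totals:
  C: 10
  H: 18
  Br: 1
  N: 1

C10H18BrN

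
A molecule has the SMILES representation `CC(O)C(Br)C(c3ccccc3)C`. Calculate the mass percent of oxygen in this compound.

Atom tally by fragment:
  CH3 → C:1 H:3
  CH(OH) → C:1 H:2 O:1
  CH(Br) → C:1 H:1 Br:1
  CH(C6H5) → C:7 H:6
  CH3 → C:1 H:3
Element totals:
  C: 11
  H: 15
  Br: 1
  O: 1
Molecular formula: C11H15BrO.
Molar mass = 243.144 g/mol.
Mass from O: 1 × 15.999 = 15.999 g/mol.
%O = 15.999 / 243.144 × 100 = 6.58%.

6.58%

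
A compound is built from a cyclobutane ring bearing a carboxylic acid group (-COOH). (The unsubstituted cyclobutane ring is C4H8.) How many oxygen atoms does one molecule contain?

2

Atom tally by fragment:
  cyclobutane ring core → C:4 H:8
  (− 1 ring H displaced by substituents)
  + COOH → C:1 H:1 O:2
Element totals:
  C: 5
  H: 8
  O: 2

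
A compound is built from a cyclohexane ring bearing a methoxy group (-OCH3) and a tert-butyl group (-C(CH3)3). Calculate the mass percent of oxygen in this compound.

Atom tally by fragment:
  cyclohexane ring core → C:6 H:12
  (− 2 ring H displaced by substituents)
  + OCH3 → C:1 H:3 O:1
  + C(CH3)3 → C:4 H:9
Element totals:
  C: 11
  H: 22
  O: 1
Molecular formula: C11H22O.
Molar mass = 170.296 g/mol.
Mass from O: 1 × 15.999 = 15.999 g/mol.
%O = 15.999 / 170.296 × 100 = 9.39%.

9.39%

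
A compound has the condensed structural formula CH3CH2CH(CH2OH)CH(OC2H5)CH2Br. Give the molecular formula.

C8H17BrO2

Atom tally by fragment:
  CH3 → C:1 H:3
  CH2 → C:1 H:2
  CH(CH2OH) → C:2 H:4 O:1
  CH(OC2H5) → C:3 H:6 O:1
  CH2Br → C:1 H:2 Br:1
Element totals:
  C: 8
  H: 17
  Br: 1
  O: 2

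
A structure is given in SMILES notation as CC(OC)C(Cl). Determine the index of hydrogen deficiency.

Atom tally by fragment:
  CH3 → C:1 H:3
  CH(OCH3) → C:2 H:4 O:1
  CH2Cl → C:1 H:2 Cl:1
Element totals:
  C: 4
  H: 9
  Cl: 1
  O: 1
Molecular formula: C4H9ClO.
DoU = (2C + 2 + N − H − X) / 2 = (2·4 + 2 + 0 − 9 − 1) / 2 = 0.

0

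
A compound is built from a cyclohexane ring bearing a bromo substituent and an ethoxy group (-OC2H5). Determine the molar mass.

207.11 g/mol

Atom tally by fragment:
  cyclohexane ring core → C:6 H:12
  (− 2 ring H displaced by substituents)
  + Br → Br:1
  + OC2H5 → C:2 H:5 O:1
Element totals:
  C: 8
  H: 15
  Br: 1
  O: 1
Molecular formula: C8H15BrO.
  M = 8(12.011) + 15(1.008) + 79.904 + 15.999
    = 96.088 + 15.120 + 79.904 + 15.999 = 207.111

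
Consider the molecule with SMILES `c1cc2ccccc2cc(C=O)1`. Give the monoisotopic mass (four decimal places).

156.0575

Atom tally by fragment:
  naphthalene ring system core → C:10 H:8
  (− 1 ring H displaced by substituents)
  + CHO → C:1 H:1 O:1
Element totals:
  C: 11
  H: 8
  O: 1
Molecular formula: C11H8O.
  M = 11(12.0) + 8(1.007825) + 15.994915
    = 132.000000 + 8.062600 + 15.994915 = 156.057515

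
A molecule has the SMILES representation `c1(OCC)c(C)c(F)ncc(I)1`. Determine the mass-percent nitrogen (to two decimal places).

4.98%

Atom tally by fragment:
  pyridine ring core → C:5 H:5 N:1
  (− 4 ring H displaced by substituents)
  + OC2H5 → C:2 H:5 O:1
  + CH3 → C:1 H:3
  + F → F:1
  + I → I:1
Element totals:
  C: 8
  H: 9
  F: 1
  I: 1
  N: 1
  O: 1
Molecular formula: C8H9FINO.
Molar mass = 281.068 g/mol.
Mass from N: 1 × 14.007 = 14.007 g/mol.
%N = 14.007 / 281.068 × 100 = 4.98%.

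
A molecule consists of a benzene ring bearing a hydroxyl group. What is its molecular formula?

C6H6O

Atom tally by fragment:
  benzene ring core → C:6 H:6
  (− 1 ring H displaced by substituents)
  + OH → O:1 H:1
Element totals:
  C: 6
  H: 6
  O: 1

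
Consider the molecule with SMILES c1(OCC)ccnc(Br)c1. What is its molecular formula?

Atom tally by fragment:
  pyridine ring core → C:5 H:5 N:1
  (− 2 ring H displaced by substituents)
  + OC2H5 → C:2 H:5 O:1
  + Br → Br:1
Element totals:
  C: 7
  H: 8
  Br: 1
  N: 1
  O: 1

C7H8BrNO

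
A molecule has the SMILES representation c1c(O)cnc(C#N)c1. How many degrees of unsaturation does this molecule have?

Atom tally by fragment:
  pyridine ring core → C:5 H:5 N:1
  (− 2 ring H displaced by substituents)
  + OH → O:1 H:1
  + CN → C:1 N:1
Element totals:
  C: 6
  H: 4
  N: 2
  O: 1
Molecular formula: C6H4N2O.
DoU = (2C + 2 + N − H − X) / 2 = (2·6 + 2 + 2 − 4 − 0) / 2 = 6.

6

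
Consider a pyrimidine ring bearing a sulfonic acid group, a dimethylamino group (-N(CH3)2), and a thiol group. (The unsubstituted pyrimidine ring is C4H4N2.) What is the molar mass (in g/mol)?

235.28 g/mol

Atom tally by fragment:
  pyrimidine ring core → C:4 H:4 N:2
  (− 3 ring H displaced by substituents)
  + SO3H → S:1 O:3 H:1
  + N(CH3)2 → N:1 C:2 H:6
  + SH → S:1 H:1
Element totals:
  C: 6
  H: 9
  N: 3
  O: 3
  S: 2
Molecular formula: C6H9N3O3S2.
  M = 6(12.011) + 9(1.008) + 3(14.007) + 3(15.999) + 2(32.06)
    = 72.066 + 9.072 + 42.021 + 47.997 + 64.120 = 235.276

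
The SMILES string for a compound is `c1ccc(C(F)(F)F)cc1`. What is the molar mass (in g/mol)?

146.11 g/mol

Atom tally by fragment:
  benzene ring core → C:6 H:6
  (− 1 ring H displaced by substituents)
  + CF3 → C:1 F:3
Element totals:
  C: 7
  H: 5
  F: 3
Molecular formula: C7H5F3.
  M = 7(12.011) + 5(1.008) + 3(18.998)
    = 84.077 + 5.040 + 56.994 = 146.111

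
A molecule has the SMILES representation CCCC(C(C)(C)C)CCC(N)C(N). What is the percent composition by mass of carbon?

71.93%

Atom tally by fragment:
  CH3 → C:1 H:3
  CH2 → C:1 H:2
  CH2 → C:1 H:2
  CH(C(CH3)3) → C:5 H:10
  CH2 → C:1 H:2
  CH2 → C:1 H:2
  CH(NH2) → C:1 H:3 N:1
  CH2NH2 → C:1 H:4 N:1
Element totals:
  C: 12
  H: 28
  N: 2
Molecular formula: C12H28N2.
Molar mass = 200.370 g/mol.
Mass from C: 12 × 12.011 = 144.132 g/mol.
%C = 144.132 / 200.370 × 100 = 71.93%.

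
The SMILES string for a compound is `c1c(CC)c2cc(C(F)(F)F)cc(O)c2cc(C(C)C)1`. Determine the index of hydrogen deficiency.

Atom tally by fragment:
  naphthalene ring system core → C:10 H:8
  (− 4 ring H displaced by substituents)
  + C2H5 → C:2 H:5
  + CF3 → C:1 F:3
  + OH → O:1 H:1
  + CH(CH3)2 → C:3 H:7
Element totals:
  C: 16
  H: 17
  F: 3
  O: 1
Molecular formula: C16H17F3O.
DoU = (2C + 2 + N − H − X) / 2 = (2·16 + 2 + 0 − 17 − 3) / 2 = 7.

7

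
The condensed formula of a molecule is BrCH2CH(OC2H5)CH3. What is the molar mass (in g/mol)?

Atom tally by fragment:
  BrCH2 → C:1 H:2 Br:1
  CH(OC2H5) → C:3 H:6 O:1
  CH3 → C:1 H:3
Element totals:
  C: 5
  H: 11
  Br: 1
  O: 1
Molecular formula: C5H11BrO.
  M = 5(12.011) + 11(1.008) + 79.904 + 15.999
    = 60.055 + 11.088 + 79.904 + 15.999 = 167.046

167.05 g/mol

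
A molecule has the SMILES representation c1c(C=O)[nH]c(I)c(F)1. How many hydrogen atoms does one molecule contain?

3

Atom tally by fragment:
  pyrrole ring core → C:4 H:5 N:1
  (− 3 ring H displaced by substituents)
  + CHO → C:1 H:1 O:1
  + I → I:1
  + F → F:1
Element totals:
  C: 5
  H: 3
  F: 1
  I: 1
  N: 1
  O: 1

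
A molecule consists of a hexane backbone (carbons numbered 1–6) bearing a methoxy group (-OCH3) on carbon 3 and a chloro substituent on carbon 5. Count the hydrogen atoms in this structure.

Atom tally by fragment:
  CH3 → C:1 H:3
  CH2 → C:1 H:2
  CH(OCH3) → C:2 H:4 O:1
  CH2 → C:1 H:2
  CH(Cl) → C:1 H:1 Cl:1
  CH3 → C:1 H:3
Element totals:
  C: 7
  H: 15
  Cl: 1
  O: 1

15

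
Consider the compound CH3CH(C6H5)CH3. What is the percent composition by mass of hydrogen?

10.06%

Atom tally by fragment:
  CH3 → C:1 H:3
  CH(C6H5) → C:7 H:6
  CH3 → C:1 H:3
Element totals:
  C: 9
  H: 12
Molecular formula: C9H12.
Molar mass = 120.195 g/mol.
Mass from H: 12 × 1.008 = 12.096 g/mol.
%H = 12.096 / 120.195 × 100 = 10.06%.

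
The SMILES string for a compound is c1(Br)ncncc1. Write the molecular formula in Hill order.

Atom tally by fragment:
  pyrimidine ring core → C:4 H:4 N:2
  (− 1 ring H displaced by substituents)
  + Br → Br:1
Element totals:
  C: 4
  H: 3
  Br: 1
  N: 2

C4H3BrN2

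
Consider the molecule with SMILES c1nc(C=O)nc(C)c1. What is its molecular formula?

Atom tally by fragment:
  pyrimidine ring core → C:4 H:4 N:2
  (− 2 ring H displaced by substituents)
  + CHO → C:1 H:1 O:1
  + CH3 → C:1 H:3
Element totals:
  C: 6
  H: 6
  N: 2
  O: 1

C6H6N2O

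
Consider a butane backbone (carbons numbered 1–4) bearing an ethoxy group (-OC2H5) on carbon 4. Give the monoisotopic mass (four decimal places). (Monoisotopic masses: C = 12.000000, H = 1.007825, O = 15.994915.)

102.1045

Atom tally by fragment:
  CH3 → C:1 H:3
  CH2 → C:1 H:2
  CH2 → C:1 H:2
  CH2OC2H5 → C:3 H:7 O:1
Element totals:
  C: 6
  H: 14
  O: 1
Molecular formula: C6H14O.
  M = 6(12.0) + 14(1.007825) + 15.994915
    = 72.000000 + 14.109550 + 15.994915 = 102.104465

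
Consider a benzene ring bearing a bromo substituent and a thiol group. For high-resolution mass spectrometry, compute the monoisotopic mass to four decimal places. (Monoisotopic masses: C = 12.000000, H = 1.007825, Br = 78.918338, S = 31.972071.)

Atom tally by fragment:
  benzene ring core → C:6 H:6
  (− 2 ring H displaced by substituents)
  + Br → Br:1
  + SH → S:1 H:1
Element totals:
  C: 6
  H: 5
  Br: 1
  S: 1
Molecular formula: C6H5BrS.
  M = 6(12.0) + 5(1.007825) + 78.918338 + 31.972071
    = 72.000000 + 5.039125 + 78.918338 + 31.972071 = 187.929534

187.9295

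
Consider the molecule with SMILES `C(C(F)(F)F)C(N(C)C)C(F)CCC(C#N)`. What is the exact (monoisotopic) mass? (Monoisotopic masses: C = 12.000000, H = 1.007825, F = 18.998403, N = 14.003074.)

Atom tally by fragment:
  F3CCH2 → C:2 H:2 F:3
  CH(N(CH3)2) → C:3 H:7 N:1
  CH(F) → C:1 H:1 F:1
  CH2 → C:1 H:2
  CH2 → C:1 H:2
  CH2CN → C:2 H:2 N:1
Element totals:
  C: 10
  H: 16
  F: 4
  N: 2
Molecular formula: C10H16F4N2.
  M = 10(12.0) + 16(1.007825) + 4(18.998403) + 2(14.003074)
    = 120.000000 + 16.125200 + 75.993612 + 28.006148 = 240.124960

240.1250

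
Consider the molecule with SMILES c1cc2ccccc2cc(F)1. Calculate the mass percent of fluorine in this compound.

13.00%

Atom tally by fragment:
  naphthalene ring system core → C:10 H:8
  (− 1 ring H displaced by substituents)
  + F → F:1
Element totals:
  C: 10
  H: 7
  F: 1
Molecular formula: C10H7F.
Molar mass = 146.164 g/mol.
Mass from F: 1 × 18.998 = 18.998 g/mol.
%F = 18.998 / 146.164 × 100 = 13.00%.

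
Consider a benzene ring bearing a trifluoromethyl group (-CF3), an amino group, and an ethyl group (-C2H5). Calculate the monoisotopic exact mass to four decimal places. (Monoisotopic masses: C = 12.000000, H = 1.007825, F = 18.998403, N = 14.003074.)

Atom tally by fragment:
  benzene ring core → C:6 H:6
  (− 3 ring H displaced by substituents)
  + CF3 → C:1 F:3
  + NH2 → N:1 H:2
  + C2H5 → C:2 H:5
Element totals:
  C: 9
  H: 10
  F: 3
  N: 1
Molecular formula: C9H10F3N.
  M = 9(12.0) + 10(1.007825) + 3(18.998403) + 14.003074
    = 108.000000 + 10.078250 + 56.995209 + 14.003074 = 189.076533

189.0765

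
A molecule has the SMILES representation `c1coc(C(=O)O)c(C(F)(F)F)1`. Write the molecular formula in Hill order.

Atom tally by fragment:
  furan ring core → C:4 H:4 O:1
  (− 2 ring H displaced by substituents)
  + COOH → C:1 H:1 O:2
  + CF3 → C:1 F:3
Element totals:
  C: 6
  H: 3
  F: 3
  O: 3

C6H3F3O3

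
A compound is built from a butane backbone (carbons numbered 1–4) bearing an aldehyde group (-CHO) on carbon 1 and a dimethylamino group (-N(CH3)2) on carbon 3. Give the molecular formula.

Atom tally by fragment:
  OHCCH2 → C:2 H:3 O:1
  CH2 → C:1 H:2
  CH(N(CH3)2) → C:3 H:7 N:1
  CH3 → C:1 H:3
Element totals:
  C: 7
  H: 15
  N: 1
  O: 1

C7H15NO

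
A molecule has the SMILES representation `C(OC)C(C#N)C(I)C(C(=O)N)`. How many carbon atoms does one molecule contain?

7

Atom tally by fragment:
  CH3OCH2 → C:2 H:5 O:1
  CH(CN) → C:2 H:1 N:1
  CH(I) → C:1 H:1 I:1
  CH2CONH2 → C:2 H:4 O:1 N:1
Element totals:
  C: 7
  H: 11
  I: 1
  N: 2
  O: 2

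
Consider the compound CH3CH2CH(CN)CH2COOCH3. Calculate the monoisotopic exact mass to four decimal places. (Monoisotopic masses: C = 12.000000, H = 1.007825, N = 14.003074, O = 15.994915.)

Element totals:
  C: 7
  H: 11
  N: 1
  O: 2
Molecular formula: C7H11NO2.
  M = 7(12.0) + 11(1.007825) + 14.003074 + 2(15.994915)
    = 84.000000 + 11.086075 + 14.003074 + 31.989830 = 141.078979

141.0790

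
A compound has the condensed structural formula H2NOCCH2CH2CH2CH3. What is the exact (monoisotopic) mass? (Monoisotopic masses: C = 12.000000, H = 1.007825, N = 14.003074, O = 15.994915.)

Atom tally by fragment:
  H2NOCCH2 → C:2 H:4 O:1 N:1
  CH2 → C:1 H:2
  CH2 → C:1 H:2
  CH3 → C:1 H:3
Element totals:
  C: 5
  H: 11
  N: 1
  O: 1
Molecular formula: C5H11NO.
  M = 5(12.0) + 11(1.007825) + 14.003074 + 15.994915
    = 60.000000 + 11.086075 + 14.003074 + 15.994915 = 101.084064

101.0841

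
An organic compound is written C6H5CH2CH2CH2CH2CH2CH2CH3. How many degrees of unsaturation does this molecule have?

Element totals:
  C: 13
  H: 20
Molecular formula: C13H20.
DoU = (2C + 2 + N − H − X) / 2 = (2·13 + 2 + 0 − 20 − 0) / 2 = 4.

4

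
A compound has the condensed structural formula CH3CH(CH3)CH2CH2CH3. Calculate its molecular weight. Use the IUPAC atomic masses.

86.18 g/mol

Atom tally by fragment:
  CH3 → C:1 H:3
  CH(CH3) → C:2 H:4
  CH2 → C:1 H:2
  CH2 → C:1 H:2
  CH3 → C:1 H:3
Element totals:
  C: 6
  H: 14
Molecular formula: C6H14.
  M = 6(12.011) + 14(1.008)
    = 72.066 + 14.112 = 86.178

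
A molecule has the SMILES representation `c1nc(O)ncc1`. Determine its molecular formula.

C4H4N2O

Atom tally by fragment:
  pyrimidine ring core → C:4 H:4 N:2
  (− 1 ring H displaced by substituents)
  + OH → O:1 H:1
Element totals:
  C: 4
  H: 4
  N: 2
  O: 1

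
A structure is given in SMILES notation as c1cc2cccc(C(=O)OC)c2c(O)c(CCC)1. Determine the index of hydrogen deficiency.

Atom tally by fragment:
  naphthalene ring system core → C:10 H:8
  (− 3 ring H displaced by substituents)
  + COOCH3 → C:2 H:3 O:2
  + OH → O:1 H:1
  + CH2CH2CH3 → C:3 H:7
Element totals:
  C: 15
  H: 16
  O: 3
Molecular formula: C15H16O3.
DoU = (2C + 2 + N − H − X) / 2 = (2·15 + 2 + 0 − 16 − 0) / 2 = 8.

8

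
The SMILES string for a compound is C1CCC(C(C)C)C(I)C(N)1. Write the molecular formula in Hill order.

Atom tally by fragment:
  cyclohexane ring core → C:6 H:12
  (− 3 ring H displaced by substituents)
  + CH(CH3)2 → C:3 H:7
  + I → I:1
  + NH2 → N:1 H:2
Element totals:
  C: 9
  H: 18
  I: 1
  N: 1

C9H18IN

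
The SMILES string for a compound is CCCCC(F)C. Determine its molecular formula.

Atom tally by fragment:
  CH3 → C:1 H:3
  CH2 → C:1 H:2
  CH2 → C:1 H:2
  CH2 → C:1 H:2
  CH(F) → C:1 H:1 F:1
  CH3 → C:1 H:3
Element totals:
  C: 6
  H: 13
  F: 1

C6H13F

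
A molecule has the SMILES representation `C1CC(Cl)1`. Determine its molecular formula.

Atom tally by fragment:
  cyclopropane ring core → C:3 H:6
  (− 1 ring H displaced by substituents)
  + Cl → Cl:1
Element totals:
  C: 3
  H: 5
  Cl: 1

C3H5Cl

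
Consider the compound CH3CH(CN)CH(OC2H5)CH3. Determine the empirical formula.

C7H13NO

Element totals:
  C: 7
  H: 13
  N: 1
  O: 1
Molecular formula: C7H13NO.
gcd of subscripts (7, 13, 1, 1) = 1, so the empirical formula equals the molecular formula.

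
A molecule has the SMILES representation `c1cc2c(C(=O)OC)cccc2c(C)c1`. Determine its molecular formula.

Atom tally by fragment:
  naphthalene ring system core → C:10 H:8
  (− 2 ring H displaced by substituents)
  + COOCH3 → C:2 H:3 O:2
  + CH3 → C:1 H:3
Element totals:
  C: 13
  H: 12
  O: 2

C13H12O2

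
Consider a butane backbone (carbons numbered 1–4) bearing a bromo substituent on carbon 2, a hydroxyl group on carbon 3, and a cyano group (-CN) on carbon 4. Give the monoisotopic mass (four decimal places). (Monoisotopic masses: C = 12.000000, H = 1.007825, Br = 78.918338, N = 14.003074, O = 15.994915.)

176.9789

Atom tally by fragment:
  CH3 → C:1 H:3
  CH(Br) → C:1 H:1 Br:1
  CH(OH) → C:1 H:2 O:1
  CH2CN → C:2 H:2 N:1
Element totals:
  C: 5
  H: 8
  Br: 1
  N: 1
  O: 1
Molecular formula: C5H8BrNO.
  M = 5(12.0) + 8(1.007825) + 78.918338 + 14.003074 + 15.994915
    = 60.000000 + 8.062600 + 78.918338 + 14.003074 + 15.994915 = 176.978927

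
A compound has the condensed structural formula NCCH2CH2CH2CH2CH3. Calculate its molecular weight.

Atom tally by fragment:
  NCCH2 → C:2 H:2 N:1
  CH2 → C:1 H:2
  CH2 → C:1 H:2
  CH2 → C:1 H:2
  CH3 → C:1 H:3
Element totals:
  C: 6
  H: 11
  N: 1
Molecular formula: C6H11N.
  M = 6(12.011) + 11(1.008) + 14.007
    = 72.066 + 11.088 + 14.007 = 97.161

97.16 g/mol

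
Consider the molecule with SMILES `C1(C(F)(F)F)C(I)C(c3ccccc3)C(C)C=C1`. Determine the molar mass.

Atom tally by fragment:
  cyclohexene ring core → C:6 H:10
  (− 4 ring H displaced by substituents)
  + CF3 → C:1 F:3
  + I → I:1
  + C6H5 → C:6 H:5
  + CH3 → C:1 H:3
Element totals:
  C: 14
  H: 14
  F: 3
  I: 1
Molecular formula: C14H14F3I.
  M = 14(12.011) + 14(1.008) + 3(18.998) + 126.904
    = 168.154 + 14.112 + 56.994 + 126.904 = 366.164

366.16 g/mol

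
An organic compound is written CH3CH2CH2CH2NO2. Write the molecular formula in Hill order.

C4H9NO2

Atom tally by fragment:
  CH3 → C:1 H:3
  CH2 → C:1 H:2
  CH2 → C:1 H:2
  CH2NO2 → C:1 H:2 N:1 O:2
Element totals:
  C: 4
  H: 9
  N: 1
  O: 2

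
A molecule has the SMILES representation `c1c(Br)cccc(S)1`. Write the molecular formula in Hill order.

C6H5BrS

Atom tally by fragment:
  benzene ring core → C:6 H:6
  (− 2 ring H displaced by substituents)
  + Br → Br:1
  + SH → S:1 H:1
Element totals:
  C: 6
  H: 5
  Br: 1
  S: 1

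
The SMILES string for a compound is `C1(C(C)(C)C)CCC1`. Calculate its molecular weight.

112.22 g/mol

Atom tally by fragment:
  cyclobutane ring core → C:4 H:8
  (− 1 ring H displaced by substituents)
  + C(CH3)3 → C:4 H:9
Element totals:
  C: 8
  H: 16
Molecular formula: C8H16.
  M = 8(12.011) + 16(1.008)
    = 96.088 + 16.128 = 112.216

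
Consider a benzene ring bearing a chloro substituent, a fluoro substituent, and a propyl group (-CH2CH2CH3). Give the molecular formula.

Atom tally by fragment:
  benzene ring core → C:6 H:6
  (− 3 ring H displaced by substituents)
  + Cl → Cl:1
  + F → F:1
  + CH2CH2CH3 → C:3 H:7
Element totals:
  C: 9
  H: 10
  Cl: 1
  F: 1

C9H10ClF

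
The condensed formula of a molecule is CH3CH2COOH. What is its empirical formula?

Atom tally by fragment:
  CH3 → C:1 H:3
  CH2COOH → C:2 H:3 O:2
Element totals:
  C: 3
  H: 6
  O: 2
Molecular formula: C3H6O2.
gcd of subscripts (3, 6, 2) = 1, so the empirical formula equals the molecular formula.

C3H6O2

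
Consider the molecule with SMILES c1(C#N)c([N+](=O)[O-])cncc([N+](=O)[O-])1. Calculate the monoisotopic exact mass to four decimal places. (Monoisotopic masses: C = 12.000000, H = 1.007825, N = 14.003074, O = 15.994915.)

194.0076

Atom tally by fragment:
  pyridine ring core → C:5 H:5 N:1
  (− 3 ring H displaced by substituents)
  + CN → C:1 N:1
  + NO2 → N:1 O:2
  + NO2 → N:1 O:2
Element totals:
  C: 6
  H: 2
  N: 4
  O: 4
Molecular formula: C6H2N4O4.
  M = 6(12.0) + 2(1.007825) + 4(14.003074) + 4(15.994915)
    = 72.000000 + 2.015650 + 56.012296 + 63.979660 = 194.007606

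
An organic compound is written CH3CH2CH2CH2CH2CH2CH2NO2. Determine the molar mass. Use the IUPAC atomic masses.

Element totals:
  C: 7
  H: 15
  N: 1
  O: 2
Molecular formula: C7H15NO2.
  M = 7(12.011) + 15(1.008) + 14.007 + 2(15.999)
    = 84.077 + 15.120 + 14.007 + 31.998 = 145.202

145.20 g/mol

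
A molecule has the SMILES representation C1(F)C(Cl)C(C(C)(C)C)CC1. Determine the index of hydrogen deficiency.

1

Atom tally by fragment:
  cyclopentane ring core → C:5 H:10
  (− 3 ring H displaced by substituents)
  + F → F:1
  + Cl → Cl:1
  + C(CH3)3 → C:4 H:9
Element totals:
  C: 9
  H: 16
  Cl: 1
  F: 1
Molecular formula: C9H16ClF.
DoU = (2C + 2 + N − H − X) / 2 = (2·9 + 2 + 0 − 16 − 2) / 2 = 1.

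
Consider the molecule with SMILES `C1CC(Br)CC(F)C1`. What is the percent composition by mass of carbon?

Atom tally by fragment:
  cyclohexane ring core → C:6 H:12
  (− 2 ring H displaced by substituents)
  + Br → Br:1
  + F → F:1
Element totals:
  C: 6
  H: 10
  Br: 1
  F: 1
Molecular formula: C6H10BrF.
Molar mass = 181.048 g/mol.
Mass from C: 6 × 12.011 = 72.066 g/mol.
%C = 72.066 / 181.048 × 100 = 39.80%.

39.80%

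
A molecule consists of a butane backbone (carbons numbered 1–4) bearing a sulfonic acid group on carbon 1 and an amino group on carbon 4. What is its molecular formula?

C4H11NO3S

Atom tally by fragment:
  HO3SCH2 → C:1 H:3 S:1 O:3
  CH2 → C:1 H:2
  CH2 → C:1 H:2
  CH2NH2 → C:1 H:4 N:1
Element totals:
  C: 4
  H: 11
  N: 1
  O: 3
  S: 1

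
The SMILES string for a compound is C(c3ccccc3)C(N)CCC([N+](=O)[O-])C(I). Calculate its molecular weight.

348.18 g/mol

Atom tally by fragment:
  C6H5CH2 → C:7 H:7
  CH(NH2) → C:1 H:3 N:1
  CH2 → C:1 H:2
  CH2 → C:1 H:2
  CH(NO2) → C:1 H:1 N:1 O:2
  CH2I → C:1 H:2 I:1
Element totals:
  C: 12
  H: 17
  I: 1
  N: 2
  O: 2
Molecular formula: C12H17IN2O2.
  M = 12(12.011) + 17(1.008) + 126.904 + 2(14.007) + 2(15.999)
    = 144.132 + 17.136 + 126.904 + 28.014 + 31.998 = 348.184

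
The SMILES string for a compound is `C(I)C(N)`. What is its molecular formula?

C2H6IN

Atom tally by fragment:
  ICH2 → C:1 H:2 I:1
  CH2NH2 → C:1 H:4 N:1
Element totals:
  C: 2
  H: 6
  I: 1
  N: 1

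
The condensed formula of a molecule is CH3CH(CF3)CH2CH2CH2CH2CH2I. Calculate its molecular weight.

294.10 g/mol

Atom tally by fragment:
  CH3 → C:1 H:3
  CH(CF3) → C:2 H:1 F:3
  CH2 → C:1 H:2
  CH2 → C:1 H:2
  CH2 → C:1 H:2
  CH2 → C:1 H:2
  CH2I → C:1 H:2 I:1
Element totals:
  C: 8
  H: 14
  F: 3
  I: 1
Molecular formula: C8H14F3I.
  M = 8(12.011) + 14(1.008) + 3(18.998) + 126.904
    = 96.088 + 14.112 + 56.994 + 126.904 = 294.098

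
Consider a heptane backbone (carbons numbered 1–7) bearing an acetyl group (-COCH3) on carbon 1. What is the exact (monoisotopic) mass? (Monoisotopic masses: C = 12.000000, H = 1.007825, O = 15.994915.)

Atom tally by fragment:
  CH3COCH2 → C:3 H:5 O:1
  CH2 → C:1 H:2
  CH2 → C:1 H:2
  CH2 → C:1 H:2
  CH2 → C:1 H:2
  CH2 → C:1 H:2
  CH3 → C:1 H:3
Element totals:
  C: 9
  H: 18
  O: 1
Molecular formula: C9H18O.
  M = 9(12.0) + 18(1.007825) + 15.994915
    = 108.000000 + 18.140850 + 15.994915 = 142.135765

142.1358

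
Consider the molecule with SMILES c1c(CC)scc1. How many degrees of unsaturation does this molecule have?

Atom tally by fragment:
  thiophene ring core → C:4 H:4 S:1
  (− 1 ring H displaced by substituents)
  + C2H5 → C:2 H:5
Element totals:
  C: 6
  H: 8
  S: 1
Molecular formula: C6H8S.
DoU = (2C + 2 + N − H − X) / 2 = (2·6 + 2 + 0 − 8 − 0) / 2 = 3.

3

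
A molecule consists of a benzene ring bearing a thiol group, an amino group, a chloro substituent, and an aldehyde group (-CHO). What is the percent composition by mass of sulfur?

Atom tally by fragment:
  benzene ring core → C:6 H:6
  (− 4 ring H displaced by substituents)
  + SH → S:1 H:1
  + NH2 → N:1 H:2
  + Cl → Cl:1
  + CHO → C:1 H:1 O:1
Element totals:
  C: 7
  H: 6
  Cl: 1
  N: 1
  O: 1
  S: 1
Molecular formula: C7H6ClNOS.
Molar mass = 187.641 g/mol.
Mass from S: 1 × 32.06 = 32.060 g/mol.
%S = 32.060 / 187.641 × 100 = 17.09%.

17.09%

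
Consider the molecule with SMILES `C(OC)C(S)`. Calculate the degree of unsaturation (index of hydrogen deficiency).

0

Atom tally by fragment:
  CH3OCH2 → C:2 H:5 O:1
  CH2SH → C:1 H:3 S:1
Element totals:
  C: 3
  H: 8
  O: 1
  S: 1
Molecular formula: C3H8OS.
DoU = (2C + 2 + N − H − X) / 2 = (2·3 + 2 + 0 − 8 − 0) / 2 = 0.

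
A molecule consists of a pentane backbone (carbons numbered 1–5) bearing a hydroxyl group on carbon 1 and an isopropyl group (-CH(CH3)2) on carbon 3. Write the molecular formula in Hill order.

C8H18O

Atom tally by fragment:
  HOCH2 → C:1 H:3 O:1
  CH2 → C:1 H:2
  CH(CH(CH3)2) → C:4 H:8
  CH2 → C:1 H:2
  CH3 → C:1 H:3
Element totals:
  C: 8
  H: 18
  O: 1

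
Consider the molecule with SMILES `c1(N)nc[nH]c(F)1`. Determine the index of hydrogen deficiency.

Atom tally by fragment:
  imidazole ring core → C:3 H:4 N:2
  (− 2 ring H displaced by substituents)
  + NH2 → N:1 H:2
  + F → F:1
Element totals:
  C: 3
  H: 4
  F: 1
  N: 3
Molecular formula: C3H4FN3.
DoU = (2C + 2 + N − H − X) / 2 = (2·3 + 2 + 3 − 4 − 1) / 2 = 3.

3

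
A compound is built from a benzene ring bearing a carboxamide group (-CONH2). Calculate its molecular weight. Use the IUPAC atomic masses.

121.14 g/mol

Atom tally by fragment:
  benzene ring core → C:6 H:6
  (− 1 ring H displaced by substituents)
  + CONH2 → C:1 H:2 O:1 N:1
Element totals:
  C: 7
  H: 7
  N: 1
  O: 1
Molecular formula: C7H7NO.
  M = 7(12.011) + 7(1.008) + 14.007 + 15.999
    = 84.077 + 7.056 + 14.007 + 15.999 = 121.139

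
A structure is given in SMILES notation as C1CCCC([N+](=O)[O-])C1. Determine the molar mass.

Atom tally by fragment:
  cyclohexane ring core → C:6 H:12
  (− 1 ring H displaced by substituents)
  + NO2 → N:1 O:2
Element totals:
  C: 6
  H: 11
  N: 1
  O: 2
Molecular formula: C6H11NO2.
  M = 6(12.011) + 11(1.008) + 14.007 + 2(15.999)
    = 72.066 + 11.088 + 14.007 + 31.998 = 129.159

129.16 g/mol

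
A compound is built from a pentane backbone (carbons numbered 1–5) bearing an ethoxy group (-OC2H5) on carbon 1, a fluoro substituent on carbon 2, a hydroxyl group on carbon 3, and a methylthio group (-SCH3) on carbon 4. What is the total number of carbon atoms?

Atom tally by fragment:
  C2H5OCH2 → C:3 H:7 O:1
  CH(F) → C:1 H:1 F:1
  CH(OH) → C:1 H:2 O:1
  CH(SCH3) → C:2 H:4 S:1
  CH3 → C:1 H:3
Element totals:
  C: 8
  H: 17
  F: 1
  O: 2
  S: 1

8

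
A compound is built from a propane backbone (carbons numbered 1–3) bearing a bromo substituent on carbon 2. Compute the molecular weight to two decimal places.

Atom tally by fragment:
  CH3 → C:1 H:3
  CH(Br) → C:1 H:1 Br:1
  CH3 → C:1 H:3
Element totals:
  C: 3
  H: 7
  Br: 1
Molecular formula: C3H7Br.
  M = 3(12.011) + 7(1.008) + 79.904
    = 36.033 + 7.056 + 79.904 = 122.993

122.99 g/mol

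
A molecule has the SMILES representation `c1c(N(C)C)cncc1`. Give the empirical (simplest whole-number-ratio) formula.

Atom tally by fragment:
  pyridine ring core → C:5 H:5 N:1
  (− 1 ring H displaced by substituents)
  + N(CH3)2 → N:1 C:2 H:6
Element totals:
  C: 7
  H: 10
  N: 2
Molecular formula: C7H10N2.
gcd of subscripts (7, 10, 2) = 1, so the empirical formula equals the molecular formula.

C7H10N2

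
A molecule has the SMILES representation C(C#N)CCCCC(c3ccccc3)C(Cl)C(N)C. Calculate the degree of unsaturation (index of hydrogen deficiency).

6

Atom tally by fragment:
  NCCH2 → C:2 H:2 N:1
  CH2 → C:1 H:2
  CH2 → C:1 H:2
  CH2 → C:1 H:2
  CH2 → C:1 H:2
  CH(C6H5) → C:7 H:6
  CH(Cl) → C:1 H:1 Cl:1
  CH(NH2) → C:1 H:3 N:1
  CH3 → C:1 H:3
Element totals:
  C: 16
  H: 23
  Cl: 1
  N: 2
Molecular formula: C16H23ClN2.
DoU = (2C + 2 + N − H − X) / 2 = (2·16 + 2 + 2 − 23 − 1) / 2 = 6.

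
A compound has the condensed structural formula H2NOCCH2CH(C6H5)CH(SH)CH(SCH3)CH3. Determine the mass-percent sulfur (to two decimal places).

23.80%

Atom tally by fragment:
  H2NOCCH2 → C:2 H:4 O:1 N:1
  CH(C6H5) → C:7 H:6
  CH(SH) → C:1 H:2 S:1
  CH(SCH3) → C:2 H:4 S:1
  CH3 → C:1 H:3
Element totals:
  C: 13
  H: 19
  N: 1
  O: 1
  S: 2
Molecular formula: C13H19NOS2.
Molar mass = 269.421 g/mol.
Mass from S: 2 × 32.06 = 64.120 g/mol.
%S = 64.120 / 269.421 × 100 = 23.80%.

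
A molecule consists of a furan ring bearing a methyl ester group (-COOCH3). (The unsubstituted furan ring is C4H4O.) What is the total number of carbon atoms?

6

Atom tally by fragment:
  furan ring core → C:4 H:4 O:1
  (− 1 ring H displaced by substituents)
  + COOCH3 → C:2 H:3 O:2
Element totals:
  C: 6
  H: 6
  O: 3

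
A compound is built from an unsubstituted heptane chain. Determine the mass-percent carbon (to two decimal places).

Atom tally by fragment:
  CH3 → C:1 H:3
  CH2 → C:1 H:2
  CH2 → C:1 H:2
  CH2 → C:1 H:2
  CH2 → C:1 H:2
  CH2 → C:1 H:2
  CH3 → C:1 H:3
Element totals:
  C: 7
  H: 16
Molecular formula: C7H16.
Molar mass = 100.205 g/mol.
Mass from C: 7 × 12.011 = 84.077 g/mol.
%C = 84.077 / 100.205 × 100 = 83.90%.

83.90%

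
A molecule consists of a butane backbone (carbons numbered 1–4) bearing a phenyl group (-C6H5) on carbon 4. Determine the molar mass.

134.22 g/mol

Atom tally by fragment:
  CH3 → C:1 H:3
  CH2 → C:1 H:2
  CH2 → C:1 H:2
  CH2C6H5 → C:7 H:7
Element totals:
  C: 10
  H: 14
Molecular formula: C10H14.
  M = 10(12.011) + 14(1.008)
    = 120.110 + 14.112 = 134.222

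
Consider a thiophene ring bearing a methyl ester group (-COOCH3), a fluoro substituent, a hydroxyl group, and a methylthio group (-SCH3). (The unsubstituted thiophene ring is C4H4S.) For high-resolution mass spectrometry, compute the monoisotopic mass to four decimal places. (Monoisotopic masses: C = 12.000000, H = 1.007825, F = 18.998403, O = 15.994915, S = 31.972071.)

Atom tally by fragment:
  thiophene ring core → C:4 H:4 S:1
  (− 4 ring H displaced by substituents)
  + COOCH3 → C:2 H:3 O:2
  + F → F:1
  + OH → O:1 H:1
  + SCH3 → C:1 H:3 S:1
Element totals:
  C: 7
  H: 7
  F: 1
  O: 3
  S: 2
Molecular formula: C7H7FO3S2.
  M = 7(12.0) + 7(1.007825) + 18.998403 + 3(15.994915) + 2(31.972071)
    = 84.000000 + 7.054775 + 18.998403 + 47.984745 + 63.944142 = 221.982065

221.9821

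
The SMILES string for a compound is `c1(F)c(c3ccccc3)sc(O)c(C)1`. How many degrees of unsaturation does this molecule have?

7

Atom tally by fragment:
  thiophene ring core → C:4 H:4 S:1
  (− 4 ring H displaced by substituents)
  + F → F:1
  + C6H5 → C:6 H:5
  + OH → O:1 H:1
  + CH3 → C:1 H:3
Element totals:
  C: 11
  H: 9
  F: 1
  O: 1
  S: 1
Molecular formula: C11H9FOS.
DoU = (2C + 2 + N − H − X) / 2 = (2·11 + 2 + 0 − 9 − 1) / 2 = 7.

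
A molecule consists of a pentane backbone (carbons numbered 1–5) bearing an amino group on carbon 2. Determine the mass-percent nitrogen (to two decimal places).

Atom tally by fragment:
  CH3 → C:1 H:3
  CH(NH2) → C:1 H:3 N:1
  CH2 → C:1 H:2
  CH2 → C:1 H:2
  CH3 → C:1 H:3
Element totals:
  C: 5
  H: 13
  N: 1
Molecular formula: C5H13N.
Molar mass = 87.166 g/mol.
Mass from N: 1 × 14.007 = 14.007 g/mol.
%N = 14.007 / 87.166 × 100 = 16.07%.

16.07%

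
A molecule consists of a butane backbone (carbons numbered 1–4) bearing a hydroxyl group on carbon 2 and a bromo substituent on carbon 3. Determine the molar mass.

153.02 g/mol

Atom tally by fragment:
  CH3 → C:1 H:3
  CH(OH) → C:1 H:2 O:1
  CH(Br) → C:1 H:1 Br:1
  CH3 → C:1 H:3
Element totals:
  C: 4
  H: 9
  Br: 1
  O: 1
Molecular formula: C4H9BrO.
  M = 4(12.011) + 9(1.008) + 79.904 + 15.999
    = 48.044 + 9.072 + 79.904 + 15.999 = 153.019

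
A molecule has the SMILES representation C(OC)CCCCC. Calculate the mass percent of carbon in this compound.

Atom tally by fragment:
  CH3OCH2 → C:2 H:5 O:1
  CH2 → C:1 H:2
  CH2 → C:1 H:2
  CH2 → C:1 H:2
  CH2 → C:1 H:2
  CH3 → C:1 H:3
Element totals:
  C: 7
  H: 16
  O: 1
Molecular formula: C7H16O.
Molar mass = 116.204 g/mol.
Mass from C: 7 × 12.011 = 84.077 g/mol.
%C = 84.077 / 116.204 × 100 = 72.35%.

72.35%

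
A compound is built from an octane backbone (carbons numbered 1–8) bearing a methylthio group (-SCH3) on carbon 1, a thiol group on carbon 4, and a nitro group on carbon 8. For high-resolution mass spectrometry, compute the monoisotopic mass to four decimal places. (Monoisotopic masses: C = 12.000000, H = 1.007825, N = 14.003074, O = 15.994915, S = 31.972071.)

237.0857

Atom tally by fragment:
  CH3SCH2 → C:2 H:5 S:1
  CH2 → C:1 H:2
  CH2 → C:1 H:2
  CH(SH) → C:1 H:2 S:1
  CH2 → C:1 H:2
  CH2 → C:1 H:2
  CH2 → C:1 H:2
  CH2NO2 → C:1 H:2 N:1 O:2
Element totals:
  C: 9
  H: 19
  N: 1
  O: 2
  S: 2
Molecular formula: C9H19NO2S2.
  M = 9(12.0) + 19(1.007825) + 14.003074 + 2(15.994915) + 2(31.972071)
    = 108.000000 + 19.148675 + 14.003074 + 31.989830 + 63.944142 = 237.085721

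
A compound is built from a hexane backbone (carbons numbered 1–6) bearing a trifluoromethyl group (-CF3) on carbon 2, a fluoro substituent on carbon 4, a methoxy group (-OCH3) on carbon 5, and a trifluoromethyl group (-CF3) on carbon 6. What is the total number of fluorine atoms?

7

Atom tally by fragment:
  CH3 → C:1 H:3
  CH(CF3) → C:2 H:1 F:3
  CH2 → C:1 H:2
  CH(F) → C:1 H:1 F:1
  CH(OCH3) → C:2 H:4 O:1
  CH2CF3 → C:2 H:2 F:3
Element totals:
  C: 9
  H: 13
  F: 7
  O: 1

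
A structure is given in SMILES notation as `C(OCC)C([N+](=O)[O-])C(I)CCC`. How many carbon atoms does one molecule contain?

Atom tally by fragment:
  C2H5OCH2 → C:3 H:7 O:1
  CH(NO2) → C:1 H:1 N:1 O:2
  CH(I) → C:1 H:1 I:1
  CH2 → C:1 H:2
  CH2 → C:1 H:2
  CH3 → C:1 H:3
Element totals:
  C: 8
  H: 16
  I: 1
  N: 1
  O: 3

8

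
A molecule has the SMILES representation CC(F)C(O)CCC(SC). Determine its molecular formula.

C7H15FOS

Atom tally by fragment:
  CH3 → C:1 H:3
  CH(F) → C:1 H:1 F:1
  CH(OH) → C:1 H:2 O:1
  CH2 → C:1 H:2
  CH2 → C:1 H:2
  CH2SCH3 → C:2 H:5 S:1
Element totals:
  C: 7
  H: 15
  F: 1
  O: 1
  S: 1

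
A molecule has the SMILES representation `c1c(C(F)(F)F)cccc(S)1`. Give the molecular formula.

C7H5F3S

Atom tally by fragment:
  benzene ring core → C:6 H:6
  (− 2 ring H displaced by substituents)
  + CF3 → C:1 F:3
  + SH → S:1 H:1
Element totals:
  C: 7
  H: 5
  F: 3
  S: 1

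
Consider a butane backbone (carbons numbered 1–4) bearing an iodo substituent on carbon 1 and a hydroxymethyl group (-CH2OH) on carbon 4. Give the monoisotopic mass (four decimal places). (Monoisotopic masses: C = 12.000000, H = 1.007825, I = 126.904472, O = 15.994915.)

Atom tally by fragment:
  ICH2 → C:1 H:2 I:1
  CH2 → C:1 H:2
  CH2 → C:1 H:2
  CH2CH2OH → C:2 H:5 O:1
Element totals:
  C: 5
  H: 11
  I: 1
  O: 1
Molecular formula: C5H11IO.
  M = 5(12.0) + 11(1.007825) + 126.904472 + 15.994915
    = 60.000000 + 11.086075 + 126.904472 + 15.994915 = 213.985462

213.9855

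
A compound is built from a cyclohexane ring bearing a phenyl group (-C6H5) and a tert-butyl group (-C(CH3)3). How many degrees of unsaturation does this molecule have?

5

Atom tally by fragment:
  cyclohexane ring core → C:6 H:12
  (− 2 ring H displaced by substituents)
  + C6H5 → C:6 H:5
  + C(CH3)3 → C:4 H:9
Element totals:
  C: 16
  H: 24
Molecular formula: C16H24.
DoU = (2C + 2 + N − H − X) / 2 = (2·16 + 2 + 0 − 24 − 0) / 2 = 5.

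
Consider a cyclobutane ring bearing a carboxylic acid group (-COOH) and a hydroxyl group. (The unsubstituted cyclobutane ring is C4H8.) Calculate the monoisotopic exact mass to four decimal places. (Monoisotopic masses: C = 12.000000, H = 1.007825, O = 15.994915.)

116.0473

Atom tally by fragment:
  cyclobutane ring core → C:4 H:8
  (− 2 ring H displaced by substituents)
  + COOH → C:1 H:1 O:2
  + OH → O:1 H:1
Element totals:
  C: 5
  H: 8
  O: 3
Molecular formula: C5H8O3.
  M = 5(12.0) + 8(1.007825) + 3(15.994915)
    = 60.000000 + 8.062600 + 47.984745 = 116.047345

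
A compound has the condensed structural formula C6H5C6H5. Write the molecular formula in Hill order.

Atom tally by fragment:
  benzene ring core → C:6 H:6
  (− 1 ring H displaced by substituents)
  + C6H5 → C:6 H:5
Element totals:
  C: 12
  H: 10

C12H10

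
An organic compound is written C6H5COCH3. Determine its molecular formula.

Atom tally by fragment:
  benzene ring core → C:6 H:6
  (− 1 ring H displaced by substituents)
  + COCH3 → C:2 H:3 O:1
Element totals:
  C: 8
  H: 8
  O: 1

C8H8O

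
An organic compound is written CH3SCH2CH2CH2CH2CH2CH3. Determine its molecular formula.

C7H16S

Atom tally by fragment:
  CH3SCH2 → C:2 H:5 S:1
  CH2 → C:1 H:2
  CH2 → C:1 H:2
  CH2 → C:1 H:2
  CH2 → C:1 H:2
  CH3 → C:1 H:3
Element totals:
  C: 7
  H: 16
  S: 1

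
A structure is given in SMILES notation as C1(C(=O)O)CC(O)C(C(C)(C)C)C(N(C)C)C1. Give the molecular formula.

C13H25NO3

Atom tally by fragment:
  cyclohexane ring core → C:6 H:12
  (− 4 ring H displaced by substituents)
  + COOH → C:1 H:1 O:2
  + OH → O:1 H:1
  + C(CH3)3 → C:4 H:9
  + N(CH3)2 → N:1 C:2 H:6
Element totals:
  C: 13
  H: 25
  N: 1
  O: 3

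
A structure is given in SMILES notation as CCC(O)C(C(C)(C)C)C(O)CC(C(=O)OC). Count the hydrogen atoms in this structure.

Atom tally by fragment:
  CH3 → C:1 H:3
  CH2 → C:1 H:2
  CH(OH) → C:1 H:2 O:1
  CH(C(CH3)3) → C:5 H:10
  CH(OH) → C:1 H:2 O:1
  CH2 → C:1 H:2
  CH2COOCH3 → C:3 H:5 O:2
Element totals:
  C: 13
  H: 26
  O: 4

26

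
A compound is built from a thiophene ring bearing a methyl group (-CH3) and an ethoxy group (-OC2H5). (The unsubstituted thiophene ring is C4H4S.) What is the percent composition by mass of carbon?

Atom tally by fragment:
  thiophene ring core → C:4 H:4 S:1
  (− 2 ring H displaced by substituents)
  + CH3 → C:1 H:3
  + OC2H5 → C:2 H:5 O:1
Element totals:
  C: 7
  H: 10
  O: 1
  S: 1
Molecular formula: C7H10OS.
Molar mass = 142.216 g/mol.
Mass from C: 7 × 12.011 = 84.077 g/mol.
%C = 84.077 / 142.216 × 100 = 59.12%.

59.12%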